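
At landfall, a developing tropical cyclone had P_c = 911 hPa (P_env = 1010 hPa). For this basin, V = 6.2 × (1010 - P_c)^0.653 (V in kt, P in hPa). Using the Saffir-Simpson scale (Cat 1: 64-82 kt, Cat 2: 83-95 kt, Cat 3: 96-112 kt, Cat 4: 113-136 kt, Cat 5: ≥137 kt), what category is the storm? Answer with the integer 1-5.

ΔP = 1010 − 911 = 99 hPa.
V ≈ 6.2 × 99^0.653 = 6.2 × 20.10 ≈ 125 kt.
125 kt falls in the Category 4 band.

4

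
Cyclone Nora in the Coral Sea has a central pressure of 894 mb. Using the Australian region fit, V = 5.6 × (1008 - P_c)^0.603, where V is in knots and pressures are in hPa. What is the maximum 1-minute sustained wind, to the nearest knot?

97 kt

ΔP = 1008 − 894 = 114 mb.
114^0.603 ≈ 17.391.
V ≈ 5.6 × 17.391 ≈ 97.4 kt.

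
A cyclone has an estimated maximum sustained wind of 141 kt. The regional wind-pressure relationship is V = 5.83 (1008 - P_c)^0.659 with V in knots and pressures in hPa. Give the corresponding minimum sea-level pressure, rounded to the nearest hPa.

ΔP = (V / 5.83)^(1/0.659) = (141/5.83)^1.517.
141/5.83 = 24.185; 24.185^1.517 ≈ 125.74 hPa.
P_c = 1008 − 125.74 = 882.26 ≈ 882 hPa.

882 hPa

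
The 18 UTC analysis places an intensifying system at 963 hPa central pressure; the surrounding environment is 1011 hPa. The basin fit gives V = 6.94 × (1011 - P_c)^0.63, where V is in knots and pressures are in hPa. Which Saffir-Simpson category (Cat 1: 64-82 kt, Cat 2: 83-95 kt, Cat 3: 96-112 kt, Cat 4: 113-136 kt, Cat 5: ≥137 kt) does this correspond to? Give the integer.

1

ΔP = 1011 − 963 = 48 hPa.
V ≈ 6.94 × 48^0.63 = 6.94 × 11.46 ≈ 80 kt.
80 kt falls in the Category 1 band.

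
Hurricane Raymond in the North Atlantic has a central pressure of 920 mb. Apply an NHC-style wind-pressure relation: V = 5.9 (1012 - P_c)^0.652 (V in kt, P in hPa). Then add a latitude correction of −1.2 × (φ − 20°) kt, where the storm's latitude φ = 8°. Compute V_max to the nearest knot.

127 kt

ΔP = 1012 − 920 = 92 mb.
92^0.652 ≈ 19.072.
V ≈ 5.9 × 19.072 ≈ 112.5 kt.
Latitude correction: −1.2 × (8 − 20) = 14.4 kt.
Corrected V ≈ 126.9 kt → 127 kt.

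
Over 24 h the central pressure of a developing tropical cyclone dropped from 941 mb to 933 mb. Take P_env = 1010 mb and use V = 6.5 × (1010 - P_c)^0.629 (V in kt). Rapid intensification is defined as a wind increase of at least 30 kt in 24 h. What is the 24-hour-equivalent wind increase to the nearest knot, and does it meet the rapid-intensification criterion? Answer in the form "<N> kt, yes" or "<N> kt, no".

7 kt, no

V₁: ΔP = 69, V ≈ 6.5 × 69^0.629 ≈ 93.23 kt.
V₂: ΔP = 77, V ≈ 6.5 × 77^0.629 ≈ 99.89 kt.
ΔV over 24 h = 6.66 kt → 24 h equivalent = 6.66 × 24/24 ≈ 6.66 kt.
7 kt < 30 kt ⇒ not rapid intensification.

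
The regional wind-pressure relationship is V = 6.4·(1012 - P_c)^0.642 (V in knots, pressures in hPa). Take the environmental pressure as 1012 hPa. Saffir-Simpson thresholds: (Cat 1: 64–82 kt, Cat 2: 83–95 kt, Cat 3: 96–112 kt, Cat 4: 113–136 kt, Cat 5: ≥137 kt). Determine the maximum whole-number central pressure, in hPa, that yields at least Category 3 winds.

Category 3 begins at V = 96 kt.
Required ΔP = (96/6.4)^(1/0.642) = 15.000^1.558 ≈ 67.91 hPa.
P_c ≤ 1012 − 67.91 = 944.09, so the highest integer P_c is 944 hPa.

944 hPa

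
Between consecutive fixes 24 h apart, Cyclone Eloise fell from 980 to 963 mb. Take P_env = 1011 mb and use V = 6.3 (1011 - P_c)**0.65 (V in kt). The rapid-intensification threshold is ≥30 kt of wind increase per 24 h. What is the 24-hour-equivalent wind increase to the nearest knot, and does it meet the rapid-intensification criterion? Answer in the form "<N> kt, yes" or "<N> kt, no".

19 kt, no

V₁: ΔP = 31, V ≈ 6.3 × 31^0.65 ≈ 58.71 kt.
V₂: ΔP = 48, V ≈ 6.3 × 48^0.65 ≈ 78.01 kt.
ΔV over 24 h = 19.30 kt → 24 h equivalent = 19.30 × 24/24 ≈ 19.30 kt.
19 kt < 30 kt ⇒ not rapid intensification.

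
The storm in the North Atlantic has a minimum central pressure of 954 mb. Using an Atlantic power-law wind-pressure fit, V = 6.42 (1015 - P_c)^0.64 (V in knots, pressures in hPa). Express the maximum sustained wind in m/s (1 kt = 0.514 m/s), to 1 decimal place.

ΔP = 1015 − 954 = 61 mb.
V ≈ 6.42 × 61^0.64 = 6.42 × 13.887 ≈ 89.155 kt.
89.155 × 0.514 ≈ 45.83 m/s → 45.8 m/s.

45.8 m/s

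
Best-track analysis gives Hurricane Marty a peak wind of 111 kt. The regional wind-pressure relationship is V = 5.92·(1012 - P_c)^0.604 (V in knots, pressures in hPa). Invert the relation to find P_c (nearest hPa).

ΔP = (V / 5.92)^(1/0.604) = (111/5.92)^1.656.
111/5.92 = 18.750; 18.750^1.656 ≈ 128.12 hPa.
P_c = 1012 − 128.12 = 883.88 ≈ 884 hPa.

884 hPa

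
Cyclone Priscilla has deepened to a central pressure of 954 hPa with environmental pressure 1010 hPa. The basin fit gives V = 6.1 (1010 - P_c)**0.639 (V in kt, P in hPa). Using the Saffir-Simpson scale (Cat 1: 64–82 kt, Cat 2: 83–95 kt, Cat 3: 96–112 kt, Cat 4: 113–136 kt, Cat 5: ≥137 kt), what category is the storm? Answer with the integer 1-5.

1

ΔP = 1010 − 954 = 56 hPa.
V ≈ 6.1 × 56^0.639 = 6.1 × 13.09 ≈ 80 kt.
80 kt falls in the Category 1 band.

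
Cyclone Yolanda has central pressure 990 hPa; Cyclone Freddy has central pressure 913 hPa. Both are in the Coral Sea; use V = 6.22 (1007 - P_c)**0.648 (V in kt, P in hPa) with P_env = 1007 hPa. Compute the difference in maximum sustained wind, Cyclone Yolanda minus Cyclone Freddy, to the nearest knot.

-79 kt

Cyclone Yolanda: ΔP = 17; V ≈ 6.22 × 17^0.648 ≈ 39.01 kt.
Cyclone Freddy: ΔP = 94; V ≈ 6.22 × 94^0.648 ≈ 118.13 kt.
Difference ≈ 39.01 − 118.13 = -79.12 → -79 kt.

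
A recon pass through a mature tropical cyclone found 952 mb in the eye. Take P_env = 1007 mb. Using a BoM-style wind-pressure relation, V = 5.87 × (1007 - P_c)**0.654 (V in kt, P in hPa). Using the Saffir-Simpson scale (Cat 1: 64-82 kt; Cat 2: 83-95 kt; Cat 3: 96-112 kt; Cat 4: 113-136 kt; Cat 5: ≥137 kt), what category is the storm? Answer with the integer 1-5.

1

ΔP = 1007 − 952 = 55 mb.
V ≈ 5.87 × 55^0.654 = 5.87 × 13.75 ≈ 81 kt.
81 kt falls in the Category 1 band.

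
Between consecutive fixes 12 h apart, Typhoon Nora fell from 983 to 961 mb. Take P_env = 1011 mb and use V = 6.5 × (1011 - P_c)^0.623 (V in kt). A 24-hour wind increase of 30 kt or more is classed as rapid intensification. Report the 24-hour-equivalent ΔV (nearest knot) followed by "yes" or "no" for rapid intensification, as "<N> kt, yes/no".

V₁: ΔP = 28, V ≈ 6.5 × 28^0.623 ≈ 51.82 kt.
V₂: ΔP = 50, V ≈ 6.5 × 50^0.623 ≈ 74.37 kt.
ΔV over 12 h = 22.55 kt → 24 h equivalent = 22.55 × 24/12 ≈ 45.10 kt.
45 kt ≥ 30 kt ⇒ rapid intensification.

45 kt, yes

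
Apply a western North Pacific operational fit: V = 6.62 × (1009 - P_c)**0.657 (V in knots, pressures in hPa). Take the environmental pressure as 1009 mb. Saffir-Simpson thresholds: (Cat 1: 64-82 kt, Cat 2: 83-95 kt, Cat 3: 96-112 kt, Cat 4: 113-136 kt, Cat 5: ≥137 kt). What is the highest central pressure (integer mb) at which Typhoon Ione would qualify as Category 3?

Category 3 begins at V = 96 kt.
Required ΔP = (96/6.62)^(1/0.657) = 14.502^1.522 ≈ 58.58 mb.
P_c ≤ 1009 − 58.58 = 950.42, so the highest integer P_c is 950 mb.

950 mb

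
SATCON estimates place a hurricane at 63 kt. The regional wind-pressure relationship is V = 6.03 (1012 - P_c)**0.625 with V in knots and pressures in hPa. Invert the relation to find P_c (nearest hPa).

969 hPa

ΔP = (V / 6.03)^(1/0.625) = (63/6.03)^1.600.
63/6.03 = 10.448; 10.448^1.600 ≈ 42.70 hPa.
P_c = 1012 − 42.70 = 969.30 ≈ 969 hPa.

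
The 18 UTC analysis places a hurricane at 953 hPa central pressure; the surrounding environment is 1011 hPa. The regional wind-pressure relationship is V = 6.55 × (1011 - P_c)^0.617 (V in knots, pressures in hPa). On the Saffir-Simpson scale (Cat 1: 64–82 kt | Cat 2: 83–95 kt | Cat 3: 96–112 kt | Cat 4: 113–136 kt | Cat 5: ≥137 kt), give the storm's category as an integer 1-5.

1

ΔP = 1011 − 953 = 58 hPa.
V ≈ 6.55 × 58^0.617 = 6.55 × 12.25 ≈ 80 kt.
80 kt falls in the Category 1 band.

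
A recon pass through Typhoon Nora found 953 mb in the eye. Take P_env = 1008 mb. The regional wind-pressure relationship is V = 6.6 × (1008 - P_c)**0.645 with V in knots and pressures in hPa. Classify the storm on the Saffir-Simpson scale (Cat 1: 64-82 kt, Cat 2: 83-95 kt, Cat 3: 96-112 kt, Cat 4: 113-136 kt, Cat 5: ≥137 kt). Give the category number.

2

ΔP = 1008 − 953 = 55 mb.
V ≈ 6.6 × 55^0.645 = 6.6 × 13.26 ≈ 88 kt.
88 kt falls in the Category 2 band.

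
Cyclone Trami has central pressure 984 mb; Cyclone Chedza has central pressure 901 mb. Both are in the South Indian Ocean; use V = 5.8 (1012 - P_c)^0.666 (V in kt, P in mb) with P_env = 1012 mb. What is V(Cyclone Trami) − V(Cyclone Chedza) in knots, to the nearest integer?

-80 kt

Cyclone Trami: ΔP = 28; V ≈ 5.8 × 28^0.666 ≈ 53.36 kt.
Cyclone Chedza: ΔP = 111; V ≈ 5.8 × 111^0.666 ≈ 133.54 kt.
Difference ≈ 53.36 − 133.54 = -80.18 → -80 kt.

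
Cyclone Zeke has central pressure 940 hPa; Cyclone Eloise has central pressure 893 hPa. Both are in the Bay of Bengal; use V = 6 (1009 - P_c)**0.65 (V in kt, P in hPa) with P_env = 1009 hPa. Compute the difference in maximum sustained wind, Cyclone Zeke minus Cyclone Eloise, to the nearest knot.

-38 kt

Cyclone Zeke: ΔP = 69; V ≈ 6 × 69^0.65 ≈ 94.06 kt.
Cyclone Eloise: ΔP = 116; V ≈ 6 × 116^0.65 ≈ 131.84 kt.
Difference ≈ 94.06 − 131.84 = -37.78 → -38 kt.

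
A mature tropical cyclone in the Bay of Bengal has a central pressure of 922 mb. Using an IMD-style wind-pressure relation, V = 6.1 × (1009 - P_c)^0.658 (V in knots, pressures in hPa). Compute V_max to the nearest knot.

115 kt

ΔP = 1009 − 922 = 87 mb.
87^0.658 ≈ 18.889.
V ≈ 6.1 × 18.889 ≈ 115.2 kt.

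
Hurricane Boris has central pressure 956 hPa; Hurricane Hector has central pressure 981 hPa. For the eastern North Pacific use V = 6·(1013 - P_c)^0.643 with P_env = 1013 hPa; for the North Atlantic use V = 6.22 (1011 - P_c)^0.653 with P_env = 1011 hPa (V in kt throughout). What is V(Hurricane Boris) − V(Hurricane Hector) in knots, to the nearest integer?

23 kt

Hurricane Boris: ΔP = 57; V ≈ 6 × 57^0.643 ≈ 80.76 kt.
Hurricane Hector: ΔP = 30; V ≈ 6.22 × 30^0.653 ≈ 57.33 kt.
Difference ≈ 80.76 − 57.33 = 23.43 → 23 kt.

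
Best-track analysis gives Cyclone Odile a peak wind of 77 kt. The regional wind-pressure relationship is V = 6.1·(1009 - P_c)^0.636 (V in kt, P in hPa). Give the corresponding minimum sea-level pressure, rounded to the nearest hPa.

ΔP = (V / 6.1)^(1/0.636) = (77/6.1)^1.572.
77/6.1 = 12.623; 12.623^1.572 ≈ 53.87 hPa.
P_c = 1009 − 53.87 = 955.13 ≈ 955 hPa.

955 hPa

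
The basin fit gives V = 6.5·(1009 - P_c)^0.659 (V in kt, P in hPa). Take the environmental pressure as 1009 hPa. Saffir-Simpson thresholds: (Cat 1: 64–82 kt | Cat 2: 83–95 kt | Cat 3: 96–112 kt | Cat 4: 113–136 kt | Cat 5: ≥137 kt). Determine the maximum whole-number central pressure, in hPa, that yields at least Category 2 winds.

Category 2 begins at V = 83 kt.
Required ΔP = (83/6.5)^(1/0.659) = 12.769^1.517 ≈ 47.70 hPa.
P_c ≤ 1009 − 47.70 = 961.30, so the highest integer P_c is 961 hPa.

961 hPa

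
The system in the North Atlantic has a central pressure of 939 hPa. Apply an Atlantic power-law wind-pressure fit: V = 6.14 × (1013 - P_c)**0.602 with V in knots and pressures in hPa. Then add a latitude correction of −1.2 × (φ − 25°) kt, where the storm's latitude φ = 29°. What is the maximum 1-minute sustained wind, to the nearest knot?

ΔP = 1013 − 939 = 74 hPa.
74^0.602 ≈ 13.344.
V ≈ 6.14 × 13.344 ≈ 81.9 kt.
Latitude correction: −1.2 × (29 − 25) = -4.8 kt.
Corrected V ≈ 77.1 kt → 77 kt.

77 kt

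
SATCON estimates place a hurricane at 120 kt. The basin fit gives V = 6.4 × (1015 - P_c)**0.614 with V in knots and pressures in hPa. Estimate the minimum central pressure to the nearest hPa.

897 hPa

ΔP = (V / 6.4)^(1/0.614) = (120/6.4)^1.629.
120/6.4 = 18.750; 18.750^1.629 ≈ 118.38 hPa.
P_c = 1015 − 118.38 = 896.62 ≈ 897 hPa.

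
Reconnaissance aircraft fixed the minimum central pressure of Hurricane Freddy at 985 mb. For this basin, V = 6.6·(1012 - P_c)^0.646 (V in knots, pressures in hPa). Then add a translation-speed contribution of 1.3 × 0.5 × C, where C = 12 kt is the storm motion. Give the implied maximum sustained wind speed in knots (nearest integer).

ΔP = 1012 − 985 = 27 mb.
27^0.646 ≈ 8.407.
V ≈ 6.6 × 8.407 ≈ 55.5 kt.
Translation term: 1.3 × 0.5 × 12 = 7.8 kt.
Corrected V ≈ 63.3 kt → 63 kt.

63 kt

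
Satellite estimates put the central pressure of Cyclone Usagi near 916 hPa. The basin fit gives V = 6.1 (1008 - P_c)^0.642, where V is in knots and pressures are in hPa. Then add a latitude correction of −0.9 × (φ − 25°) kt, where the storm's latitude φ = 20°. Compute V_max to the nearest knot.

116 kt

ΔP = 1008 − 916 = 92 hPa.
92^0.642 ≈ 18.229.
V ≈ 6.1 × 18.229 ≈ 111.2 kt.
Latitude correction: −0.9 × (20 − 25) = 4.5 kt.
Corrected V ≈ 115.7 kt → 116 kt.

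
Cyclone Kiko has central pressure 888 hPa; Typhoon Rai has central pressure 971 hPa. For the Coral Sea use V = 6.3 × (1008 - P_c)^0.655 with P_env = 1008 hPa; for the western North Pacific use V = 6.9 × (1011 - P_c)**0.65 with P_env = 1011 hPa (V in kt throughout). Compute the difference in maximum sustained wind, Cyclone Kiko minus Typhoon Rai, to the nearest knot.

Cyclone Kiko: ΔP = 120; V ≈ 6.3 × 120^0.655 ≈ 144.95 kt.
Typhoon Rai: ΔP = 40; V ≈ 6.9 × 40^0.65 ≈ 75.89 kt.
Difference ≈ 144.95 − 75.89 = 69.06 → 69 kt.

69 kt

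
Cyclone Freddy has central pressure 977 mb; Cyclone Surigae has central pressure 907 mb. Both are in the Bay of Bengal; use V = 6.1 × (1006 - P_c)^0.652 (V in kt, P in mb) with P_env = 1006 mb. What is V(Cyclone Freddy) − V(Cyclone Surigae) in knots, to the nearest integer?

Cyclone Freddy: ΔP = 29; V ≈ 6.1 × 29^0.652 ≈ 54.80 kt.
Cyclone Surigae: ΔP = 99; V ≈ 6.1 × 99^0.652 ≈ 122.03 kt.
Difference ≈ 54.80 − 122.03 = -67.23 → -67 kt.

-67 kt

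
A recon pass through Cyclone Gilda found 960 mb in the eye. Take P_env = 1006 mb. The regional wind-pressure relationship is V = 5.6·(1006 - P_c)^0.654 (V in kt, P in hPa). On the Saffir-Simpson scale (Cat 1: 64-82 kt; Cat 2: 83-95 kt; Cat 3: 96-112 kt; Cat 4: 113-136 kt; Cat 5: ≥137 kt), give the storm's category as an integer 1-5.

ΔP = 1006 − 960 = 46 mb.
V ≈ 5.6 × 46^0.654 = 5.6 × 12.23 ≈ 68 kt.
68 kt falls in the Category 1 band.

1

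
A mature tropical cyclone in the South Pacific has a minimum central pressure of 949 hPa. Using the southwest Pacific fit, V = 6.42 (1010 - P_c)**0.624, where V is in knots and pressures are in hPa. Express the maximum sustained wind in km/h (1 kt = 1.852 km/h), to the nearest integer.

155 km/h

ΔP = 1010 − 949 = 61 hPa.
V ≈ 6.42 × 61^0.624 = 6.42 × 13.003 ≈ 83.480 kt.
83.480 × 1.852 ≈ 154.60 km/h → 155 km/h.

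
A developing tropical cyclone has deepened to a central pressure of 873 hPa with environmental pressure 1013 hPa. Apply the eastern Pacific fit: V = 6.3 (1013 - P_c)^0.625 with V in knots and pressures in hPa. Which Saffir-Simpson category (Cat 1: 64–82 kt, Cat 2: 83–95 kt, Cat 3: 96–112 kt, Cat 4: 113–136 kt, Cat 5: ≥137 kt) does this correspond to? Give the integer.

5

ΔP = 1013 − 873 = 140 hPa.
V ≈ 6.3 × 140^0.625 = 6.3 × 21.94 ≈ 138 kt.
138 kt falls in the Category 5 band.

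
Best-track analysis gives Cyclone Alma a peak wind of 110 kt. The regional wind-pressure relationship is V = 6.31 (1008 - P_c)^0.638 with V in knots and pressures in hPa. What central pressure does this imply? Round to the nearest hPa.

ΔP = (V / 6.31)^(1/0.638) = (110/6.31)^1.567.
110/6.31 = 17.433; 17.433^1.567 ≈ 88.25 hPa.
P_c = 1008 − 88.25 = 919.75 ≈ 920 hPa.

920 hPa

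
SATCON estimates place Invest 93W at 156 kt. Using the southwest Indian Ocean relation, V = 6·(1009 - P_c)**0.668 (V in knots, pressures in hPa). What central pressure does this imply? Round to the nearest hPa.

878 hPa

ΔP = (V / 6)^(1/0.668) = (156/6)^1.497.
156/6 = 26.000; 26.000^1.497 ≈ 131.29 hPa.
P_c = 1009 − 131.29 = 877.71 ≈ 878 hPa.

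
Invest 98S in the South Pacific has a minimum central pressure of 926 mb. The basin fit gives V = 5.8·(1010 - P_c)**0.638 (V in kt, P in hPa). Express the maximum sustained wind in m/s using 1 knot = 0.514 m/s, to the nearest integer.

50 m/s

ΔP = 1010 − 926 = 84 mb.
V ≈ 5.8 × 84^0.638 = 5.8 × 16.892 ≈ 97.976 kt.
97.976 × 0.514 ≈ 50.36 m/s → 50 m/s.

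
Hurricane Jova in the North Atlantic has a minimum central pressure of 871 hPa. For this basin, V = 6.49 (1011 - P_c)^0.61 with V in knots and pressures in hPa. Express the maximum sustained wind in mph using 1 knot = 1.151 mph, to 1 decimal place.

ΔP = 1011 − 871 = 140 hPa.
V ≈ 6.49 × 140^0.61 = 6.49 × 20.377 ≈ 132.246 kt.
132.246 × 1.151 ≈ 152.22 mph → 152.2 mph.

152.2 mph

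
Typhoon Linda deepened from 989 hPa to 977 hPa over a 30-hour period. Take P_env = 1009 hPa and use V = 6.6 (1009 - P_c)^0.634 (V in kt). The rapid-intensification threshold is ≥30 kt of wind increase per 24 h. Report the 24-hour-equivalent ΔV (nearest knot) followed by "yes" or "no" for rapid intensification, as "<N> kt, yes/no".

V₁: ΔP = 20, V ≈ 6.6 × 20^0.634 ≈ 44.10 kt.
V₂: ΔP = 32, V ≈ 6.6 × 32^0.634 ≈ 59.40 kt.
ΔV over 30 h = 15.30 kt → 24 h equivalent = 15.30 × 24/30 ≈ 12.24 kt.
12 kt < 30 kt ⇒ not rapid intensification.

12 kt, no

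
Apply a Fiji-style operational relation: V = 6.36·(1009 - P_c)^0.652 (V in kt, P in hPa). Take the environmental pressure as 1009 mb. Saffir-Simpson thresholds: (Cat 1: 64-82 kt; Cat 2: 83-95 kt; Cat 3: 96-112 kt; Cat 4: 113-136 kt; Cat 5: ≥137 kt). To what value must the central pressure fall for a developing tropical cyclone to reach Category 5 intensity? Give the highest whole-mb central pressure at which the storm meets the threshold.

Category 5 begins at V = 137 kt.
Required ΔP = (137/6.36)^(1/0.652) = 21.541^1.534 ≈ 110.89 mb.
P_c ≤ 1009 − 110.89 = 898.11, so the highest integer P_c is 898 mb.

898 mb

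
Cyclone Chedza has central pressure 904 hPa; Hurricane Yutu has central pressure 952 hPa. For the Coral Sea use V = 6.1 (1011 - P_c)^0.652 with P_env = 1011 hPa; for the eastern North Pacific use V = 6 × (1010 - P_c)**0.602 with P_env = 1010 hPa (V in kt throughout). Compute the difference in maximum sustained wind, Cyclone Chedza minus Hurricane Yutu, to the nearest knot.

Cyclone Chedza: ΔP = 107; V ≈ 6.1 × 107^0.652 ≈ 128.38 kt.
Hurricane Yutu: ΔP = 58; V ≈ 6 × 58^0.602 ≈ 69.14 kt.
Difference ≈ 128.38 − 69.14 = 59.24 → 59 kt.

59 kt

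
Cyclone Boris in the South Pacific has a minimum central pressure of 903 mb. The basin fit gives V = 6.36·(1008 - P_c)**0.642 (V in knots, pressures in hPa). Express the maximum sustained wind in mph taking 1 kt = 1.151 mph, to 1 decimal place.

145.3 mph

ΔP = 1008 − 903 = 105 mb.
V ≈ 6.36 × 105^0.642 = 6.36 × 19.843 ≈ 126.200 kt.
126.200 × 1.151 ≈ 145.26 mph → 145.3 mph.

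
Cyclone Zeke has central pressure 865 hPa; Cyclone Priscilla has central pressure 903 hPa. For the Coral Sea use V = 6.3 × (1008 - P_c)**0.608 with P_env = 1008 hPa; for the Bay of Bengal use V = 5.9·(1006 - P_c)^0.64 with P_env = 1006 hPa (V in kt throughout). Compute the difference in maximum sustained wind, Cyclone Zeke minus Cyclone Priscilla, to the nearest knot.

Cyclone Zeke: ΔP = 143; V ≈ 6.3 × 143^0.608 ≈ 128.76 kt.
Cyclone Priscilla: ΔP = 103; V ≈ 5.9 × 103^0.64 ≈ 114.57 kt.
Difference ≈ 128.76 − 114.57 = 14.19 → 14 kt.

14 kt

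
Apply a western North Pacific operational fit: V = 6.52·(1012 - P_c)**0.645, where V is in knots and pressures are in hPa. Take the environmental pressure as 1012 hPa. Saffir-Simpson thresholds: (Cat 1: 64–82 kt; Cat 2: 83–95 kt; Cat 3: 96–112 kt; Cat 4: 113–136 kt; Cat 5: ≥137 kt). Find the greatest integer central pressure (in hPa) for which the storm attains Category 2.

Category 2 begins at V = 83 kt.
Required ΔP = (83/6.52)^(1/0.645) = 12.730^1.550 ≈ 51.63 hPa.
P_c ≤ 1012 − 51.63 = 960.37, so the highest integer P_c is 960 hPa.

960 hPa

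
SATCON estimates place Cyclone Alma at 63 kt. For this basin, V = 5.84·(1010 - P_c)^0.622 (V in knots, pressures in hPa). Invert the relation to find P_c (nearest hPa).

964 hPa

ΔP = (V / 5.84)^(1/0.622) = (63/5.84)^1.608.
63/5.84 = 10.788; 10.788^1.608 ≈ 45.78 hPa.
P_c = 1010 − 45.78 = 964.22 ≈ 964 hPa.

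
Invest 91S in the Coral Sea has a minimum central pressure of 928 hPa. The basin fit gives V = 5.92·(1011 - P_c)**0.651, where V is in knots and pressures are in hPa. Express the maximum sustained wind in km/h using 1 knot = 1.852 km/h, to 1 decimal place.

194.7 km/h

ΔP = 1011 − 928 = 83 hPa.
V ≈ 5.92 × 83^0.651 = 5.92 × 17.755 ≈ 105.109 kt.
105.109 × 1.852 ≈ 194.66 km/h → 194.7 km/h.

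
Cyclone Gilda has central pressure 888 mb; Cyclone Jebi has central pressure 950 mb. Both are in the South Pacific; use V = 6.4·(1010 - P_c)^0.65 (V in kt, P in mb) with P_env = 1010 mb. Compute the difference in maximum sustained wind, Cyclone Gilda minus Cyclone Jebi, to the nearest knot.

Cyclone Gilda: ΔP = 122; V ≈ 6.4 × 122^0.65 ≈ 145.32 kt.
Cyclone Jebi: ΔP = 60; V ≈ 6.4 × 60^0.65 ≈ 91.62 kt.
Difference ≈ 145.32 − 91.62 = 53.70 → 54 kt.

54 kt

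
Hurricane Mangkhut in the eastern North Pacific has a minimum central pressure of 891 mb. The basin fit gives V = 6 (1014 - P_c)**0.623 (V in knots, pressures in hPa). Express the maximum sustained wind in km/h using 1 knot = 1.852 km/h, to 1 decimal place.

ΔP = 1014 − 891 = 123 mb.
V ≈ 6 × 123^0.623 = 6 × 20.045 ≈ 120.271 kt.
120.271 × 1.852 ≈ 222.74 km/h → 222.7 km/h.

222.7 km/h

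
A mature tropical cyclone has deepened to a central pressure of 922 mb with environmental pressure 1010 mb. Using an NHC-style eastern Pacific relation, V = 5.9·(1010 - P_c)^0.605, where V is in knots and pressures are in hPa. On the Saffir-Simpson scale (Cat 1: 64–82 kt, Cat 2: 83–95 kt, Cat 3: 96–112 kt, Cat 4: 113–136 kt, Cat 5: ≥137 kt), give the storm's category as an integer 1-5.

ΔP = 1010 − 922 = 88 mb.
V ≈ 5.9 × 88^0.605 = 5.9 × 15.01 ≈ 89 kt.
89 kt falls in the Category 2 band.

2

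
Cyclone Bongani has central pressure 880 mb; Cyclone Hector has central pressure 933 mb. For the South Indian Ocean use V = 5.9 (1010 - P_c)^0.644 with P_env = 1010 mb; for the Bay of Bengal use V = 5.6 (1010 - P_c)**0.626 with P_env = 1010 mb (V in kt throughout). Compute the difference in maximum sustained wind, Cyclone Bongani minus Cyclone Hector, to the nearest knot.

Cyclone Bongani: ΔP = 130; V ≈ 5.9 × 130^0.644 ≈ 135.59 kt.
Cyclone Hector: ΔP = 77; V ≈ 5.6 × 77^0.626 ≈ 84.94 kt.
Difference ≈ 135.59 − 84.94 = 50.65 → 51 kt.

51 kt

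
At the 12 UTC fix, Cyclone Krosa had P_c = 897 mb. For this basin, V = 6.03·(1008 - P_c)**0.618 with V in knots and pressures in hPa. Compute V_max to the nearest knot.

ΔP = 1008 − 897 = 111 mb.
111^0.618 ≈ 18.366.
V ≈ 6.03 × 18.366 ≈ 110.7 kt.

111 kt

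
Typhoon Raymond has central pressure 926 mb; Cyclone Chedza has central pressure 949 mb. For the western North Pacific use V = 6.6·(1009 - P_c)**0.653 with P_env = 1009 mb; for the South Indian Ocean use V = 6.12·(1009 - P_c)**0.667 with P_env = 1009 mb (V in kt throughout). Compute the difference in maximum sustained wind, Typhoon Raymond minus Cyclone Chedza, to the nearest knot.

Typhoon Raymond: ΔP = 83; V ≈ 6.6 × 83^0.653 ≈ 118.22 kt.
Cyclone Chedza: ΔP = 60; V ≈ 6.12 × 60^0.667 ≈ 93.92 kt.
Difference ≈ 118.22 − 93.92 = 24.30 → 24 kt.

24 kt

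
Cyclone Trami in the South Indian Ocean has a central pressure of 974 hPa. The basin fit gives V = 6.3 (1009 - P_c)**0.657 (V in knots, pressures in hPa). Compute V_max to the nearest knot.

65 kt

ΔP = 1009 − 974 = 35 hPa.
35^0.657 ≈ 10.338.
V ≈ 6.3 × 10.338 ≈ 65.1 kt.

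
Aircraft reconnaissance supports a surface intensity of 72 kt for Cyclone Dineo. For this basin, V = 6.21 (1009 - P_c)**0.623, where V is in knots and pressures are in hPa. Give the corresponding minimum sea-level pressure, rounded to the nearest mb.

958 mb

ΔP = (V / 6.21)^(1/0.623) = (72/6.21)^1.605.
72/6.21 = 11.594; 11.594^1.605 ≈ 51.08 mb.
P_c = 1009 − 51.08 = 957.92 ≈ 958 mb.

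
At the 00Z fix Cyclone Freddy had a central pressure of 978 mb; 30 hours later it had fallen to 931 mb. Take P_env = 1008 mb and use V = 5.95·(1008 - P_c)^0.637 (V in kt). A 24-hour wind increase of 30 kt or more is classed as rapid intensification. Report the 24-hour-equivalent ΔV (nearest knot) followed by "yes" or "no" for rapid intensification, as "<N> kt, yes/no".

34 kt, yes

V₁: ΔP = 30, V ≈ 5.95 × 30^0.637 ≈ 51.93 kt.
V₂: ΔP = 77, V ≈ 5.95 × 77^0.637 ≈ 94.67 kt.
ΔV over 30 h = 42.74 kt → 24 h equivalent = 42.74 × 24/30 ≈ 34.19 kt.
34 kt ≥ 30 kt ⇒ rapid intensification.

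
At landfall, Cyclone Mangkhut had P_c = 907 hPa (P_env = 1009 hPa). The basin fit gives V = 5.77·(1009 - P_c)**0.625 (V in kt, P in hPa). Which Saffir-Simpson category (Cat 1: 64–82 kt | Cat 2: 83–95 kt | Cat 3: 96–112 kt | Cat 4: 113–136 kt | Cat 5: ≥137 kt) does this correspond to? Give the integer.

ΔP = 1009 − 907 = 102 hPa.
V ≈ 5.77 × 102^0.625 = 5.77 × 18.00 ≈ 104 kt.
104 kt falls in the Category 3 band.

3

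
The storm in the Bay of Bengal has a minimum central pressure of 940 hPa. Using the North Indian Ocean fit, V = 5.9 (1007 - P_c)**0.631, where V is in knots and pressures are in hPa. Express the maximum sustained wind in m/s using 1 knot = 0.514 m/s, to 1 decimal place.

ΔP = 1007 − 940 = 67 hPa.
V ≈ 5.9 × 67^0.631 = 5.9 × 14.199 ≈ 83.773 kt.
83.773 × 0.514 ≈ 43.06 m/s → 43.1 m/s.

43.1 m/s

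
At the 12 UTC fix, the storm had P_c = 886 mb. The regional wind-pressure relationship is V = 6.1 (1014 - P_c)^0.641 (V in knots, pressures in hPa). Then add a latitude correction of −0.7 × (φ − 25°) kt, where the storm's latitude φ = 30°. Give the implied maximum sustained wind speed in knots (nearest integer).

133 kt

ΔP = 1014 − 886 = 128 mb.
128^0.641 ≈ 22.424.
V ≈ 6.1 × 22.424 ≈ 136.8 kt.
Latitude correction: −0.7 × (30 − 25) = -3.5 kt.
Corrected V ≈ 133.3 kt → 133 kt.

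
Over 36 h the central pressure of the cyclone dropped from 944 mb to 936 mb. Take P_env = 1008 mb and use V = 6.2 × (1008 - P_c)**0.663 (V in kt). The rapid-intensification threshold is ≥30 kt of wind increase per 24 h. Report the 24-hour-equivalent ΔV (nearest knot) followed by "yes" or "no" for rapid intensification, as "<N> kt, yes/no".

5 kt, no

V₁: ΔP = 64, V ≈ 6.2 × 64^0.663 ≈ 97.70 kt.
V₂: ΔP = 72, V ≈ 6.2 × 72^0.663 ≈ 105.63 kt.
ΔV over 36 h = 7.93 kt → 24 h equivalent = 7.93 × 24/36 ≈ 5.29 kt.
5 kt < 30 kt ⇒ not rapid intensification.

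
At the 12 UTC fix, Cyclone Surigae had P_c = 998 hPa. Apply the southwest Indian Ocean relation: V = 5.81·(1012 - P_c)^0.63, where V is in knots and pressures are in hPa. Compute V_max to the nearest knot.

31 kt

ΔP = 1012 − 998 = 14 hPa.
14^0.63 ≈ 5.273.
V ≈ 5.81 × 5.273 ≈ 30.6 kt.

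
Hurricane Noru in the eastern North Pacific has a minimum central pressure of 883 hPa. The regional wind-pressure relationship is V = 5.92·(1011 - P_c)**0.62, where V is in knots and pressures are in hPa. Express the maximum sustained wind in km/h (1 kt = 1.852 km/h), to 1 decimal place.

ΔP = 1011 − 883 = 128 hPa.
V ≈ 5.92 × 128^0.62 = 5.92 × 20.252 ≈ 119.892 kt.
119.892 × 1.852 ≈ 222.04 km/h → 222.0 km/h.

222.0 km/h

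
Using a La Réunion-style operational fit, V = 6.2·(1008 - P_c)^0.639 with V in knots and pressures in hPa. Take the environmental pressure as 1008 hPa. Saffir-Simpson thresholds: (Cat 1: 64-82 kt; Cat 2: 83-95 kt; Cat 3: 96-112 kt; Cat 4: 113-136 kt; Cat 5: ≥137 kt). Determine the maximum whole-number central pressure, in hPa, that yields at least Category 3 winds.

935 hPa

Category 3 begins at V = 96 kt.
Required ΔP = (96/6.2)^(1/0.639) = 15.484^1.565 ≈ 72.79 hPa.
P_c ≤ 1008 − 72.79 = 935.21, so the highest integer P_c is 935 hPa.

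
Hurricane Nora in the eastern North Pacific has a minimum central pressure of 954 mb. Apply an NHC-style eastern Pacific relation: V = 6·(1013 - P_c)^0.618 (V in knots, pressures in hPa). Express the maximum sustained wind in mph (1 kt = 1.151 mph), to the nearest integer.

ΔP = 1013 − 954 = 59 mb.
V ≈ 6 × 59^0.618 = 6 × 12.428 ≈ 74.565 kt.
74.565 × 1.151 ≈ 85.82 mph → 86 mph.

86 mph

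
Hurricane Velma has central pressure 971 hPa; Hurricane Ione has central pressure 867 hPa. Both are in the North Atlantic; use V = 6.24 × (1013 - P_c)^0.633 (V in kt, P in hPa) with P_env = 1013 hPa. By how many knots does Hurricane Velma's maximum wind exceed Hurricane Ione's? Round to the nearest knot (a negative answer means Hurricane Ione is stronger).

-80 kt

Hurricane Velma: ΔP = 42; V ≈ 6.24 × 42^0.633 ≈ 66.48 kt.
Hurricane Ione: ΔP = 146; V ≈ 6.24 × 146^0.633 ≈ 146.29 kt.
Difference ≈ 66.48 − 146.29 = -79.81 → -80 kt.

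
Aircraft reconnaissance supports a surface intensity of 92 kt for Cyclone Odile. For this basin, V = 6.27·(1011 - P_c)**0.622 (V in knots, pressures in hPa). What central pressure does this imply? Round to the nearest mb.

ΔP = (V / 6.27)^(1/0.622) = (92/6.27)^1.608.
92/6.27 = 14.673; 14.673^1.608 ≈ 75.06 mb.
P_c = 1011 − 75.06 = 935.94 ≈ 936 mb.

936 mb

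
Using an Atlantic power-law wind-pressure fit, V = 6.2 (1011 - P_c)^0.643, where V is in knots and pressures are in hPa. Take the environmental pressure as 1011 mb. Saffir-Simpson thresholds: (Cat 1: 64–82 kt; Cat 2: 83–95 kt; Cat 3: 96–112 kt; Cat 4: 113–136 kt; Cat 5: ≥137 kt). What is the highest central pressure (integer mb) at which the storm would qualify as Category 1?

Category 1 begins at V = 64 kt.
Required ΔP = (64/6.2)^(1/0.643) = 10.323^1.555 ≈ 37.73 mb.
P_c ≤ 1011 − 37.73 = 973.27, so the highest integer P_c is 973 mb.

973 mb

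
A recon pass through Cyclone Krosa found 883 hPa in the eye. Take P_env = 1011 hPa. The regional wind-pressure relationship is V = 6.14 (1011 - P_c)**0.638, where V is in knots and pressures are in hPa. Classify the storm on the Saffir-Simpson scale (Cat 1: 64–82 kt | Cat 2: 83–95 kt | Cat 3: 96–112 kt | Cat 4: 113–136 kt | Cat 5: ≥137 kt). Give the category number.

4

ΔP = 1011 − 883 = 128 hPa.
V ≈ 6.14 × 128^0.638 = 6.14 × 22.10 ≈ 136 kt.
136 kt falls in the Category 4 band.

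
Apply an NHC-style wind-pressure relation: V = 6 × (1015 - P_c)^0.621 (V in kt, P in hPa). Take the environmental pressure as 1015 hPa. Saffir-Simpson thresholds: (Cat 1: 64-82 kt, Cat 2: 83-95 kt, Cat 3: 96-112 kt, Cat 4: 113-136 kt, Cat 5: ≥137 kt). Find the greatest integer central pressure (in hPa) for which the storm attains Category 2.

946 hPa

Category 2 begins at V = 83 kt.
Required ΔP = (83/6)^(1/0.621) = 13.833^1.610 ≈ 68.75 hPa.
P_c ≤ 1015 − 68.75 = 946.25, so the highest integer P_c is 946 hPa.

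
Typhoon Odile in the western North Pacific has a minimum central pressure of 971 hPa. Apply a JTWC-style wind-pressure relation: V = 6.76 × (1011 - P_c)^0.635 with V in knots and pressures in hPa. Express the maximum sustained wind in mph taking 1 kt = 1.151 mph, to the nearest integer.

ΔP = 1011 − 971 = 40 hPa.
V ≈ 6.76 × 40^0.635 = 6.76 × 10.407 ≈ 70.348 kt.
70.348 × 1.151 ≈ 80.97 mph → 81 mph.

81 mph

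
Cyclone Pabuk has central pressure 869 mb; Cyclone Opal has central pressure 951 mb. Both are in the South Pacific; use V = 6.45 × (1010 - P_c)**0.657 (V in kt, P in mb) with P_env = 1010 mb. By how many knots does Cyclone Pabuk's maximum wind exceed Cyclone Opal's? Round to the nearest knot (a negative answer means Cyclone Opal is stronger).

73 kt

Cyclone Pabuk: ΔP = 141; V ≈ 6.45 × 141^0.657 ≈ 166.57 kt.
Cyclone Opal: ΔP = 59; V ≈ 6.45 × 59^0.657 ≈ 93.97 kt.
Difference ≈ 166.57 − 93.97 = 72.60 → 73 kt.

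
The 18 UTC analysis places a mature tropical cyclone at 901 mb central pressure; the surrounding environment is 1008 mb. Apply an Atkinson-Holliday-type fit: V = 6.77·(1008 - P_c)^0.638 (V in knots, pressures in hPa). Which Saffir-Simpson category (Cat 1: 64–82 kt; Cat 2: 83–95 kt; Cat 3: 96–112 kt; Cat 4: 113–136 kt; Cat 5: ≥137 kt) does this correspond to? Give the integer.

ΔP = 1008 − 901 = 107 mb.
V ≈ 6.77 × 107^0.638 = 6.77 × 19.71 ≈ 133 kt.
133 kt falls in the Category 4 band.

4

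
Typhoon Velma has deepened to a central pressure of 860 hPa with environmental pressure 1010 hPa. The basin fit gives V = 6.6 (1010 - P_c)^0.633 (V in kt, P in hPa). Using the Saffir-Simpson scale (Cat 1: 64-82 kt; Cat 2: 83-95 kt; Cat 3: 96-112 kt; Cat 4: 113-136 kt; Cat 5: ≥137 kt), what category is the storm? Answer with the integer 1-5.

ΔP = 1010 − 860 = 150 hPa.
V ≈ 6.6 × 150^0.633 = 6.6 × 23.85 ≈ 157 kt.
157 kt falls in the Category 5 band.

5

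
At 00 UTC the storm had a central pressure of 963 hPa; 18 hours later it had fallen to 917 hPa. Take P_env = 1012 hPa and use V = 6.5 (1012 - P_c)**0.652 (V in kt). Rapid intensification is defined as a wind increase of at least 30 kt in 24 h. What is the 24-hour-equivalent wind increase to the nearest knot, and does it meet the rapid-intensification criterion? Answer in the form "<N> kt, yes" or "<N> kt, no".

V₁: ΔP = 49, V ≈ 6.5 × 49^0.652 ≈ 82.21 kt.
V₂: ΔP = 95, V ≈ 6.5 × 95^0.652 ≈ 126.59 kt.
ΔV over 18 h = 44.38 kt → 24 h equivalent = 44.38 × 24/18 ≈ 59.17 kt.
59 kt ≥ 30 kt ⇒ rapid intensification.

59 kt, yes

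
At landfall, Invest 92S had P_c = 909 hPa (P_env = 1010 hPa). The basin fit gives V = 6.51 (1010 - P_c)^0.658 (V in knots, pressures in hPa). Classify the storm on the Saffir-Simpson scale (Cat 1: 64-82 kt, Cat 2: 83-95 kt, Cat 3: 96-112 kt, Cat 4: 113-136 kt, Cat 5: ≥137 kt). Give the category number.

ΔP = 1010 − 909 = 101 hPa.
V ≈ 6.51 × 101^0.658 = 6.51 × 20.84 ≈ 136 kt.
136 kt falls in the Category 4 band.

4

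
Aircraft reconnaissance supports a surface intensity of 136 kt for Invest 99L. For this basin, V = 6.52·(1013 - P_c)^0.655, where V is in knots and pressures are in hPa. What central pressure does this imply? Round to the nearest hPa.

ΔP = (V / 6.52)^(1/0.655) = (136/6.52)^1.527.
136/6.52 = 20.859; 20.859^1.527 ≈ 103.32 hPa.
P_c = 1013 − 103.32 = 909.68 ≈ 910 hPa.

910 hPa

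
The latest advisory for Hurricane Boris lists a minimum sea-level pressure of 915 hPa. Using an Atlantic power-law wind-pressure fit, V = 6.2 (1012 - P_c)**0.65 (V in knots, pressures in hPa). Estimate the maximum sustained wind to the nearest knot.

121 kt

ΔP = 1012 − 915 = 97 hPa.
97^0.65 ≈ 19.561.
V ≈ 6.2 × 19.561 ≈ 121.3 kt.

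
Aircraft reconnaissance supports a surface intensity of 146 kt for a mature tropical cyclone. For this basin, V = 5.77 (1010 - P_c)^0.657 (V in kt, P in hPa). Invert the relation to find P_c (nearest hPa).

ΔP = (V / 5.77)^(1/0.657) = (146/5.77)^1.522.
146/5.77 = 25.303; 25.303^1.522 ≈ 136.69 hPa.
P_c = 1010 − 136.69 = 873.31 ≈ 873 hPa.

873 hPa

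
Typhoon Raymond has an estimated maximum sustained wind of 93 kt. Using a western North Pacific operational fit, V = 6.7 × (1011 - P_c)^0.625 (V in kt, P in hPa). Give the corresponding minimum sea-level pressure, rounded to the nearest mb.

944 mb

ΔP = (V / 6.7)^(1/0.625) = (93/6.7)^1.600.
93/6.7 = 13.881; 13.881^1.600 ≈ 67.27 mb.
P_c = 1011 − 67.27 = 943.73 ≈ 944 mb.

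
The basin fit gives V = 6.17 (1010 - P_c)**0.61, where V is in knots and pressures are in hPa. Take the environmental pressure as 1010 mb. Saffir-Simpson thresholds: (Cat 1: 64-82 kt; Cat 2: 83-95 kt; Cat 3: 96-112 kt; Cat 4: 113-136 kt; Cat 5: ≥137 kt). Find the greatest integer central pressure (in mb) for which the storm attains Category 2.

939 mb

Category 2 begins at V = 83 kt.
Required ΔP = (83/6.17)^(1/0.61) = 13.452^1.639 ≈ 70.87 mb.
P_c ≤ 1010 − 70.87 = 939.13, so the highest integer P_c is 939 mb.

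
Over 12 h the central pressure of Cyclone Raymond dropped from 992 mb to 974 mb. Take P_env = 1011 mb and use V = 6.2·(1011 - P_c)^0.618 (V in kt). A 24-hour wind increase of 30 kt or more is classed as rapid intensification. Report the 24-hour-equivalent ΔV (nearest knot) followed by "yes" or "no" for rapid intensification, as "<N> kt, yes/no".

39 kt, yes

V₁: ΔP = 19, V ≈ 6.2 × 19^0.618 ≈ 38.25 kt.
V₂: ΔP = 37, V ≈ 6.2 × 37^0.618 ≈ 57.75 kt.
ΔV over 12 h = 19.50 kt → 24 h equivalent = 19.50 × 24/12 ≈ 39.00 kt.
39 kt ≥ 30 kt ⇒ rapid intensification.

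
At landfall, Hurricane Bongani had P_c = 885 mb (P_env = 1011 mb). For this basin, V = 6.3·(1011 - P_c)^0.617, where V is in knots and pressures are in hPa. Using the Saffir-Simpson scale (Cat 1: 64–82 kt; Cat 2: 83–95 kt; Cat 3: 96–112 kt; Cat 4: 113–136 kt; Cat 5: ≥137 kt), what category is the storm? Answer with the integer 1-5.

4

ΔP = 1011 − 885 = 126 mb.
V ≈ 6.3 × 126^0.617 = 6.3 × 19.77 ≈ 125 kt.
125 kt falls in the Category 4 band.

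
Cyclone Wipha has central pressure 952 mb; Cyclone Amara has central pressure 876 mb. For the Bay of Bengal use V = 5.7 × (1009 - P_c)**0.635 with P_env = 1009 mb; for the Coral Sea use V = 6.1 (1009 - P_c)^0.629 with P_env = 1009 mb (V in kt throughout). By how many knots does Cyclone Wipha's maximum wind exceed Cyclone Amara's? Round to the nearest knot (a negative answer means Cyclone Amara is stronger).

-58 kt

Cyclone Wipha: ΔP = 57; V ≈ 5.7 × 57^0.635 ≈ 74.28 kt.
Cyclone Amara: ΔP = 133; V ≈ 6.1 × 133^0.629 ≈ 132.20 kt.
Difference ≈ 74.28 − 132.20 = -57.92 → -58 kt.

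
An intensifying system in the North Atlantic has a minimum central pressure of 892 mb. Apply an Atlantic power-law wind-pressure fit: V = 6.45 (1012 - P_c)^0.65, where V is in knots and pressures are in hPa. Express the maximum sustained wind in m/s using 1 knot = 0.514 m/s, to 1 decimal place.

ΔP = 1012 − 892 = 120 mb.
V ≈ 6.45 × 120^0.65 = 6.45 × 22.463 ≈ 144.886 kt.
144.886 × 0.514 ≈ 74.47 m/s → 74.5 m/s.

74.5 m/s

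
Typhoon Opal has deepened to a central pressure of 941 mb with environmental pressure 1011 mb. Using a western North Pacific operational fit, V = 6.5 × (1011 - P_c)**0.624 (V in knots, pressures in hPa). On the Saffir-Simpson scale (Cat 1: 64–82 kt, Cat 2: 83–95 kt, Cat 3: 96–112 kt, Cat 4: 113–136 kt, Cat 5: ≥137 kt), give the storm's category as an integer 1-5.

ΔP = 1011 − 941 = 70 mb.
V ≈ 6.5 × 70^0.624 = 6.5 × 14.17 ≈ 92 kt.
92 kt falls in the Category 2 band.

2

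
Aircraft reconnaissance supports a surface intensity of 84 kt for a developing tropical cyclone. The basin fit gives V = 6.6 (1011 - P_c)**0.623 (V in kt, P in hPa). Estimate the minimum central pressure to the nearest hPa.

952 hPa

ΔP = (V / 6.6)^(1/0.623) = (84/6.6)^1.605.
84/6.6 = 12.727; 12.727^1.605 ≈ 59.33 hPa.
P_c = 1011 − 59.33 = 951.67 ≈ 952 hPa.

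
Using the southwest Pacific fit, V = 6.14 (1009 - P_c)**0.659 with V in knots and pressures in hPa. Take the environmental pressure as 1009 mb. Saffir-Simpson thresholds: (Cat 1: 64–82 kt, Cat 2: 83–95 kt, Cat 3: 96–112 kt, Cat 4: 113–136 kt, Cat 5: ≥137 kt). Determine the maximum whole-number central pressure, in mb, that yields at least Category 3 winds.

Category 3 begins at V = 96 kt.
Required ΔP = (96/6.14)^(1/0.659) = 15.635^1.517 ≈ 64.86 mb.
P_c ≤ 1009 − 64.86 = 944.14, so the highest integer P_c is 944 mb.

944 mb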